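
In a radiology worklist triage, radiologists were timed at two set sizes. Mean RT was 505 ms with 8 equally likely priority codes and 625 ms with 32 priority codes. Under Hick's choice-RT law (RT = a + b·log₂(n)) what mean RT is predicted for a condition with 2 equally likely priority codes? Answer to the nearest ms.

385 ms

Fit slope and intercept:
  b = (625 − 505) / (log₂ 32 − log₂ 8) = 120 / (5 − 3) = 60 ms/bit
  a = 505 − 60 × 3 = 325 ms
Then RT(2) = 325 + 60 × log₂ 2 = 325 + 60 × 1 ≈ 385.000 ms.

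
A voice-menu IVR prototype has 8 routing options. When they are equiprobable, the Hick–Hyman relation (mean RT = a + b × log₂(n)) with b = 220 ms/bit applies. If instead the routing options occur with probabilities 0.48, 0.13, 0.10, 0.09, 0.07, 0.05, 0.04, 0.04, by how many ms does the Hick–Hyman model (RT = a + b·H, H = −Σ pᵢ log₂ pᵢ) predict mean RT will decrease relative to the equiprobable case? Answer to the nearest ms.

Equiprobable entropy H₀ = log₂ 8 = 3.0000 bits.
Skewed entropy H = −Σ pᵢ log₂ pᵢ = 2.3919 bits.
ΔRT = b·(H₀ − H) = 220 × 0.6081 = 133.78 ms.

134 ms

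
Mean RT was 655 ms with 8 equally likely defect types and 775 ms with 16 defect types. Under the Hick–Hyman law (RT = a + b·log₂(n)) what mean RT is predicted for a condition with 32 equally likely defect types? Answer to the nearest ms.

895 ms

Fit slope and intercept:
  b = (775 − 655) / (log₂ 16 − log₂ 8) = 120 / (4 − 3) = 120 ms/bit
  a = 655 − 120 × 3 = 295 ms
Then RT(32) = 295 + 120 × log₂ 32 = 295 + 120 × 5 ≈ 895.000 ms.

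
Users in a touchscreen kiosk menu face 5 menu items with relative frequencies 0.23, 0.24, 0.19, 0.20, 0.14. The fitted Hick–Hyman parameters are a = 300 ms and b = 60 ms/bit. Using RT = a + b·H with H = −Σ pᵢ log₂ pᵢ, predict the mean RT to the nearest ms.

H = 0.23·log₂(1/0.23) + 0.24·log₂(1/0.24) + 0.19·log₂(1/0.19) + 0.20·log₂(1/0.20) + 0.14·log₂(1/0.14) = 2.2985 bits.
RT = 300 + 60 × 2.2985 = 437.91 ms.

438 ms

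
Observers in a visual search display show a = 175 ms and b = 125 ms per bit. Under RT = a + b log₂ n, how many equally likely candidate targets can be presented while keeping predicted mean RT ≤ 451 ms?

Set 175 + 125·log₂ n ≤ 451 → log₂ n ≤ (451 − 175)/125 = 2.2080.
So n ≤ 2^2.2080 = 4.620; the largest integer n is 4.

4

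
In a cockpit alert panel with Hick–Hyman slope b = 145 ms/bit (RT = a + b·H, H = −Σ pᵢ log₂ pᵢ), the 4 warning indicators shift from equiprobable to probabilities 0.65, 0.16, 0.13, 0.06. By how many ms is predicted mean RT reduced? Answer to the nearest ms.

Equiprobable entropy H₀ = log₂ 4 = 2.0000 bits.
Skewed entropy H = −Σ pᵢ log₂ pᵢ = 1.4532 bits.
ΔRT = b·(H₀ − H) = 145 × 0.5468 = 79.29 ms.

79 ms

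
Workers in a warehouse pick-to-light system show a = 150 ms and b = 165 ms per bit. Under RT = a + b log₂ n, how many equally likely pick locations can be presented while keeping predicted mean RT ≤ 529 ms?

Set 150 + 165·log₂ n ≤ 529 → log₂ n ≤ (529 − 150)/165 = 2.2970.
So n ≤ 2^2.2970 = 4.914; the largest integer n is 4.

4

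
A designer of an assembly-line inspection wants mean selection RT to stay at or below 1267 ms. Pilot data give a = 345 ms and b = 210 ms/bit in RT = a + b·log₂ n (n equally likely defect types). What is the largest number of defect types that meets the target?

20

210·log₂ n ≤ 1267 − 345 = 922, giving log₂ n ≤ 4.3905 and n ≤ 20.973. The largest whole number is 20.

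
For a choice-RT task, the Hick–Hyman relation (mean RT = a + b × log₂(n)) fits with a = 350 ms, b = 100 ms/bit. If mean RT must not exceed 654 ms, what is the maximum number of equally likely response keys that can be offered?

100·log₂ n ≤ 654 − 350 = 304, giving log₂ n ≤ 3.0400 and n ≤ 8.225. The largest whole number is 8.

8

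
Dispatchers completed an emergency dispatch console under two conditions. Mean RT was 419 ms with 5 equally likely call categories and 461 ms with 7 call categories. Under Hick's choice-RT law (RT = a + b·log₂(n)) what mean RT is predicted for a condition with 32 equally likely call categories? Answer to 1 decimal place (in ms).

Solve the two-equation system in a and b:
  b = (461 − 419) / (log₂ 7 − log₂ 5) = 42 / (2.8074 − 2.3219) = 86.522 ms/bit
  a = 419 − 86.522 × 2.3219 = 218.103 ms
Then RT(32) = 218.103 + 86.522 × log₂ 32 = 218.103 + 86.522 × 5 ≈ 650.712 ms.

650.7 ms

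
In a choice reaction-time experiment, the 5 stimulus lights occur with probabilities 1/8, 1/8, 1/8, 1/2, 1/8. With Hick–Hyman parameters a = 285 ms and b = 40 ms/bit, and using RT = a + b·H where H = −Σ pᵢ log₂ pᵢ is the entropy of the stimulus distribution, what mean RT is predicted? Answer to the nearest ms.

365 ms

H = −Σ pᵢ log₂ pᵢ = 0.125·3 + 0.125·3 + 0.125·3 + 0.5·1 + 0.125·3 = 2.000 bits.
RT = 285 + 40 × 2.000 = 365.00 ms.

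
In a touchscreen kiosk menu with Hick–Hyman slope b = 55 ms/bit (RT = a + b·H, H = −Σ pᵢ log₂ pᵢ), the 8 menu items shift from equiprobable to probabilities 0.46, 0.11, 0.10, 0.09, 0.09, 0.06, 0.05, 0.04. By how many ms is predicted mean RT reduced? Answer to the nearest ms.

The RT saving is b·ΔH. Equiprobable H₀ = log₂(8) = 3.0000 bits; with the given probabilities H = 2.4685 bits.
b·(H₀ − H) = 55 × (3.0000 − 2.4685) = 29.23 ms.

29 ms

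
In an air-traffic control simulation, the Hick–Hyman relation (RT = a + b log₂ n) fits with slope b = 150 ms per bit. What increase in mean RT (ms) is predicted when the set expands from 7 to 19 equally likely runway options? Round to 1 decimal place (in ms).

216.1 ms

Only the slope matters, since a is common to both: ΔRT = b·log₂(n₂/n₁).
log₂(19) − log₂(7) = 4.2479 − 2.8074 = 1.4406.
ΔRT = 150 × 1.4406 = 216.086 ms.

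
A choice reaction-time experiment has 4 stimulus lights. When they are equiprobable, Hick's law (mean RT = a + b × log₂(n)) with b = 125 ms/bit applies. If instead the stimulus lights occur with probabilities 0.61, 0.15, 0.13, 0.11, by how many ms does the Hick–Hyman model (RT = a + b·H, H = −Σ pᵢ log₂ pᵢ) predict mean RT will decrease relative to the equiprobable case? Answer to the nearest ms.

Equiprobable entropy H₀ = log₂ 4 = 2.0000 bits.
Skewed entropy H = −Σ pᵢ log₂ pᵢ = 1.5785 bits.
ΔRT = b·(H₀ − H) = 125 × 0.4215 = 52.69 ms.

53 ms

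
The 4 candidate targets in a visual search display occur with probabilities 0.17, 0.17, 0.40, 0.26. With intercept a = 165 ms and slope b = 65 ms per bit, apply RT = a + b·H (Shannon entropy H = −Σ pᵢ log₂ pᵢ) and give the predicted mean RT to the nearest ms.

Entropy contributions −pᵢ log₂ pᵢ: 0.4346, 0.4346, 0.5288, 0.5053; sum H = 1.9032 bits.
RT = a + bH = 165 + 65·1.9032 = 288.71 ms.

289 ms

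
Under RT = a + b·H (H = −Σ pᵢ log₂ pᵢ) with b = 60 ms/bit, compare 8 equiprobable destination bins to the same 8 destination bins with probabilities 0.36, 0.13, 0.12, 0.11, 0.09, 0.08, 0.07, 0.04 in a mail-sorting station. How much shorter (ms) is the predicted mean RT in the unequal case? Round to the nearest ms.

19 ms

The RT saving is b·ΔH. Equiprobable H₀ = log₂(8) = 3.0000 bits; with the given probabilities H = 2.6891 bits.
b·(H₀ − H) = 60 × (3.0000 − 2.6891) = 18.65 ms.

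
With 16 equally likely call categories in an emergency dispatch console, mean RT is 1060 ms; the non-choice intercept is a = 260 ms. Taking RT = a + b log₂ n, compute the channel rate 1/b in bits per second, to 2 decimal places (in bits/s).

Choice component = 1060 − 260 = 800 ms over log₂(16) = 4 bits.
b = 800 / 4 = 200.000 ms/bit, so 1/b = 5.000 bits/s.

5.00 bits/s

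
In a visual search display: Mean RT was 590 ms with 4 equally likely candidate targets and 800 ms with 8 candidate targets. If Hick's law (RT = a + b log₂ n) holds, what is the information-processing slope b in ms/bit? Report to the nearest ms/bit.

Slope: b = (800 − 590) / (log₂ 8 − log₂ 4) = 210/1.0000 = 210 ms/bit.

210 ms/bit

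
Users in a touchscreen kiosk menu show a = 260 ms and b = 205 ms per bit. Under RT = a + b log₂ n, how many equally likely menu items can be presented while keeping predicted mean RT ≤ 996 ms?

205·log₂ n ≤ 996 − 260 = 736, giving log₂ n ≤ 3.5902 and n ≤ 12.044. The largest whole number is 12.

12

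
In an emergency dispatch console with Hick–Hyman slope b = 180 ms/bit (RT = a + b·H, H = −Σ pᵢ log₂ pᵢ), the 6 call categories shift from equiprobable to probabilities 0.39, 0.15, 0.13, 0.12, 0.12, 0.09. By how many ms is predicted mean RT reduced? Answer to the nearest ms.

Equiprobable entropy H₀ = log₂ 6 = 2.5850 bits.
Skewed entropy H = −Σ pᵢ log₂ pᵢ = 2.3698 bits.
ΔRT = b·(H₀ − H) = 180 × 0.2152 = 38.73 ms.

39 ms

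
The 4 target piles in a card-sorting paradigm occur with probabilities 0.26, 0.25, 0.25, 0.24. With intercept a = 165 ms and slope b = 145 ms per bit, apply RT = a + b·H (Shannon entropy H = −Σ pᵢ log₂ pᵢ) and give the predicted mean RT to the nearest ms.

455 ms

H = 0.26·log₂(1/0.26) + 0.25·log₂(1/0.25) + 0.25·log₂(1/0.25) + 0.24·log₂(1/0.24) = 1.9994 bits.
RT = 165 + 145 × 1.9994 = 454.92 ms.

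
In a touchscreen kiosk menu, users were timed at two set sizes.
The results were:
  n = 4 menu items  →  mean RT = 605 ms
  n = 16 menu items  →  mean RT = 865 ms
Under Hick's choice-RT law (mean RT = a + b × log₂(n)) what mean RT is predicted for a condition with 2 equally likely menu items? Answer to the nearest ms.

Solve the two-equation system in a and b:
  b = (865 − 605) / (log₂ 16 − log₂ 4) = 260 / (4 − 2) = 130 ms/bit
  a = 605 − 130 × 2 = 345 ms
Then RT(2) = 345 + 130 × log₂ 2 = 345 + 130 × 1 ≈ 475.000 ms.

475 ms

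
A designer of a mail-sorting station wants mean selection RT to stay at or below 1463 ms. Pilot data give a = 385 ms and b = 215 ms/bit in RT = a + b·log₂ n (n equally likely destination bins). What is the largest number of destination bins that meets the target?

Information budget: (1463 − 385)/215 = 5.0140 bits, so n ≤ 2^5.0140 = 32.311 → at most 32.

32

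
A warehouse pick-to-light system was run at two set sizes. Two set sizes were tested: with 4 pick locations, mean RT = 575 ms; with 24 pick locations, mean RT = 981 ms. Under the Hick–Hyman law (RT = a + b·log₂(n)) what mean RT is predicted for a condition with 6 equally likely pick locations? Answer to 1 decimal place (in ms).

Fit slope and intercept:
  b = (981 − 575) / (log₂ 24 − log₂ 4) = 406 / (4.5850 − 2) = 157.062 ms/bit
  a = 575 − 157.062 × 2 = 260.876 ms
Then RT(6) = 260.876 + 157.062 × log₂ 6 = 260.876 + 157.062 × 2.5850 ≈ 666.876 ms.

666.9 ms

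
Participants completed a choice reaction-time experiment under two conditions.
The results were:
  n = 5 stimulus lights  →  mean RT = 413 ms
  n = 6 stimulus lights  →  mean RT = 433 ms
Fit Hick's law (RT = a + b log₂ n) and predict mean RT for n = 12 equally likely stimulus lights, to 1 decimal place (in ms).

Solve the two-equation system in a and b:
  b = (433 − 413) / (log₂ 6 − log₂ 5) = 20 / (2.5850 − 2.3219) = 76.036 ms/bit
  a = 413 − 76.036 × 2.3219 = 236.451 ms
Then RT(12) = 236.451 + 76.036 × log₂ 12 = 236.451 + 76.036 × 3.5850 ≈ 509.036 ms.

509.0 ms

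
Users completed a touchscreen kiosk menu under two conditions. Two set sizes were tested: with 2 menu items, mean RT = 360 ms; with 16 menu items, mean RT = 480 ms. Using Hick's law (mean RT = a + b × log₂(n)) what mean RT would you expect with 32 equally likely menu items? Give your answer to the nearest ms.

520 ms

Fit slope and intercept:
  b = (480 − 360) / (log₂ 16 − log₂ 2) = 120 / (4 − 1) = 40 ms/bit
  a = 360 − 40 × 1 = 320 ms
Then RT(32) = 320 + 40 × log₂ 32 = 320 + 40 × 5 ≈ 520.000 ms.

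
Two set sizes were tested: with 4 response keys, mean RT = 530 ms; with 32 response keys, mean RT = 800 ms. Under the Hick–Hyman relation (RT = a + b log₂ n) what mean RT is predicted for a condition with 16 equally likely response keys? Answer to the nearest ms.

710 ms

Solve the two-equation system in a and b:
  b = (800 − 530) / (log₂ 32 − log₂ 4) = 270 / (5 − 2) = 90 ms/bit
  a = 530 − 90 × 2 = 350 ms
Then RT(16) = 350 + 90 × log₂ 16 = 350 + 90 × 4 ≈ 710.000 ms.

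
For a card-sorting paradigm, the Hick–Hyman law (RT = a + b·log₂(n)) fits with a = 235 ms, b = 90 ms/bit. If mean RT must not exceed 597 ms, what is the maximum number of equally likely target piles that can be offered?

Set 235 + 90·log₂ n ≤ 597 → log₂ n ≤ (597 − 235)/90 = 4.0222.
So n ≤ 2^4.0222 = 16.248; the largest integer n is 16.

16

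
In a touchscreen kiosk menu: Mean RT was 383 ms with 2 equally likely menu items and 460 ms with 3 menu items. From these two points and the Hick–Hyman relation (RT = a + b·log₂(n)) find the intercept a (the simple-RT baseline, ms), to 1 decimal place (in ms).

251.4 ms

The slope on a log₂ axis is (460 − 383) / (1.5850 − 1) = 131.632 ms/bit.
Intercept: a = 383 − 131.632·log₂(2) = 251.368 ms.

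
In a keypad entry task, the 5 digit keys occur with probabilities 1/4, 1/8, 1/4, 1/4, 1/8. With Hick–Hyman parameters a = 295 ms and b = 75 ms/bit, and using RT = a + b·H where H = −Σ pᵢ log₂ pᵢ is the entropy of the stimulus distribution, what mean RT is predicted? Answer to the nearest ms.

H = −Σ pᵢ log₂ pᵢ = 0.25·2 + 0.125·3 + 0.25·2 + 0.25·2 + 0.125·3 = 2.250 bits.
RT = 295 + 75 × 2.250 = 463.75 ms.

464 ms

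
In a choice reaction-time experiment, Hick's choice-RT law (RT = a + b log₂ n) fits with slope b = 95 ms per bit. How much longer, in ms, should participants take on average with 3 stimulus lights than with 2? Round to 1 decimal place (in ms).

55.6 ms

Only the slope matters, since a is common to both: ΔRT = b·log₂(n₂/n₁).
log₂(3) − log₂(2) = 1.5850 − 1 = 0.5850.
ΔRT = 95 × 0.5850 = 55.571 ms.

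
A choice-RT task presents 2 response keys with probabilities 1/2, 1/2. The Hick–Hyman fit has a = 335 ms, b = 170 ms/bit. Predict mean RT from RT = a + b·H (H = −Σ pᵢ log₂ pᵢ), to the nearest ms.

505 ms

H = −Σ pᵢ log₂ pᵢ = 0.5·1 + 0.5·1 = 1.000 bits.
RT = 335 + 170 × 1.000 = 505.00 ms.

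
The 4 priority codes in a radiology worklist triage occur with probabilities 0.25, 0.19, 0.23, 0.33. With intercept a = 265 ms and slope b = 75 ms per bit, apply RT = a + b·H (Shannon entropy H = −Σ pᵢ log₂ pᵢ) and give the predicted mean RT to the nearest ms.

413 ms

H = 0.25·log₂(1/0.25) + 0.19·log₂(1/0.19) + 0.23·log₂(1/0.23) + 0.33·log₂(1/0.33) = 1.9707 bits.
RT = 265 + 75 × 1.9707 = 412.80 ms.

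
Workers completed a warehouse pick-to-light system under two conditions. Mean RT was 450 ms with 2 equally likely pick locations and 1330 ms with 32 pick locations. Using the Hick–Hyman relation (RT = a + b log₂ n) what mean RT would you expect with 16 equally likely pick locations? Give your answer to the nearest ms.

RT is linear in log₂ n, so two points fix the line:
  b = (1330 − 450) / (log₂ 32 − log₂ 2) = 880 / (5 − 1) = 220 ms/bit
  a = 450 − 220 × 1 = 230 ms
Then RT(16) = 230 + 220 × log₂ 16 = 230 + 220 × 4 ≈ 1110.000 ms.

1110 ms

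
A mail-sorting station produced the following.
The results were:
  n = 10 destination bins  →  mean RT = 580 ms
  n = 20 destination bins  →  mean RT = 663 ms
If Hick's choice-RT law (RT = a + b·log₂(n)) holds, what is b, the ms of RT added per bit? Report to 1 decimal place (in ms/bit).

83.0 ms/bit

Slope: b = (663 − 580) / (log₂ 20 − log₂ 10) = 83/1.0000 = 83.000 ms/bit.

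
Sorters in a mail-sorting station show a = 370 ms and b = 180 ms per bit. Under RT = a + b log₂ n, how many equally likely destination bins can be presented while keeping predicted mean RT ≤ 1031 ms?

12

180·log₂ n ≤ 1031 − 370 = 661, giving log₂ n ≤ 3.6722 and n ≤ 12.748. The largest whole number is 12.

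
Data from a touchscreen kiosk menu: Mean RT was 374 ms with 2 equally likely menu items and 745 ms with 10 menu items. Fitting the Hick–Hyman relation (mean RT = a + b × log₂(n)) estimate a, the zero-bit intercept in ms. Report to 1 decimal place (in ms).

214.2 ms

b = (RT₂ − RT₁)/(log₂ n₂ − log₂ n₁) = (745 − 374)/(3.3219 − 1) = 159.781 ms/bit.
Intercept: a = 374 − 159.781·log₂(2) = 214.219 ms.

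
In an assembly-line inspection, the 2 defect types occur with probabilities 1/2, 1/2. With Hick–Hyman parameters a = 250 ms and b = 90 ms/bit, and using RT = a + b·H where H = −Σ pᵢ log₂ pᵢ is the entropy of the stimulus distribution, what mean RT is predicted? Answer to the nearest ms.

340 ms

H = −Σ pᵢ log₂ pᵢ = 0.5·1 + 0.5·1 = 1.000 bits.
RT = 250 + 90 × 1.000 = 340.00 ms.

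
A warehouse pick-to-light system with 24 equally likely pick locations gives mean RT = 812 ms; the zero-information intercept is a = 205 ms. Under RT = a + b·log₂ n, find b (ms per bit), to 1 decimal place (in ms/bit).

132.4 ms/bit

24 alternatives carry log₂ 24 = 4.5850 bits; the choice cost is 812 − 205 = 607 ms, so b = 607/4.5850 = 132.389 ms/bit.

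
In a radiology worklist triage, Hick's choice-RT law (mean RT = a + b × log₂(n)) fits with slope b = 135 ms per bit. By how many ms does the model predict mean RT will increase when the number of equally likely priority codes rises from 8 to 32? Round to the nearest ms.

270 ms

ΔRT = (a + b log₂ n₂) − (a + b log₂ n₁) = b·(log₂ n₂ − log₂ n₁).
log₂(32) − log₂(8) = log₂(32/8) = log₂(4) = 2.
ΔRT = 135 × 2.0000 = 270.000 ms.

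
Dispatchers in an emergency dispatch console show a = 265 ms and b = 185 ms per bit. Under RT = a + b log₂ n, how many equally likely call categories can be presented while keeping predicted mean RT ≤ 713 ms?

5

Information budget: (713 − 265)/185 = 2.4216 bits, so n ≤ 2^2.4216 = 5.358 → at most 5.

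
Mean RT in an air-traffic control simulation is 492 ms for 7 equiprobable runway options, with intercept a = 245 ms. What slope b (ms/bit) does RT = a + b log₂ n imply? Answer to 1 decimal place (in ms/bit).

88.0 ms/bit

log₂(7) = 2.8074 bits.
b = (RT − a)/log₂ n = (492 − 245) / 2.8074 = 87.983 ms/bit.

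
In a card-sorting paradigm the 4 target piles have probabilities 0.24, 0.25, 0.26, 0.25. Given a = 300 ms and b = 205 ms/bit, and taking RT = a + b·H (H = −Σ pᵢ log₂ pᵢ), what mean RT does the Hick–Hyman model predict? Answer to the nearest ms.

710 ms

Entropy contributions −pᵢ log₂ pᵢ: 0.4941, 0.5000, 0.5053, 0.5000; sum H = 1.9994 bits.
RT = a + bH = 300 + 205·1.9994 = 709.88 ms.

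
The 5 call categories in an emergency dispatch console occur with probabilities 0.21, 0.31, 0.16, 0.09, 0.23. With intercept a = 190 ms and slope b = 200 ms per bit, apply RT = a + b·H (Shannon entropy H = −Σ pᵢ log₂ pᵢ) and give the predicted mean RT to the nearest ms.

634 ms

Entropy contributions −pᵢ log₂ pᵢ: 0.4728, 0.5238, 0.4230, 0.3127, 0.4877; sum H = 2.2200 bits.
RT = a + bH = 190 + 200·2.2200 = 633.99 ms.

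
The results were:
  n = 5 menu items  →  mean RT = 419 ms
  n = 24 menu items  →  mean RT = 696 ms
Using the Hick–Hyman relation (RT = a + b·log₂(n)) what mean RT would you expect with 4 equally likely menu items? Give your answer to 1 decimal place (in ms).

With log₂ n on the abscissa the relation is linear; from the two conditions:
  b = (696 − 419) / (log₂ 24 − log₂ 5) = 277 / (4.5850 − 2.3219) = 122.402 ms/bit
  a = 419 − 122.402 × 2.3219 = 134.791 ms
Then RT(4) = 134.791 + 122.402 × log₂ 4 = 134.791 + 122.402 × 2 ≈ 379.595 ms.

379.6 ms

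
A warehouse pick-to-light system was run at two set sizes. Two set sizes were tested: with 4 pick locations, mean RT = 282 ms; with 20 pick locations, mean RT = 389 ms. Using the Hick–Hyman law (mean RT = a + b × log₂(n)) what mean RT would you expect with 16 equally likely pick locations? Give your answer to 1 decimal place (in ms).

Solve the two-equation system in a and b:
  b = (389 − 282) / (log₂ 20 − log₂ 4) = 107 / (4.3219 − 2) = 46.082 ms/bit
  a = 282 − 46.082 × 2 = 189.835 ms
Then RT(16) = 189.835 + 46.082 × log₂ 16 = 189.835 + 46.082 × 4 ≈ 374.165 ms.

374.2 ms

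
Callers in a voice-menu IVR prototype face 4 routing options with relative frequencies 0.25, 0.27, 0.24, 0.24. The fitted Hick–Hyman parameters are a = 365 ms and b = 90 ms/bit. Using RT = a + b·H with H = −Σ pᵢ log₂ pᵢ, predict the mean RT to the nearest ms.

545 ms

Entropy contributions −pᵢ log₂ pᵢ: 0.5000, 0.5100, 0.4941, 0.4941; sum H = 1.9983 bits.
RT = a + bH = 365 + 90·1.9983 = 544.85 ms.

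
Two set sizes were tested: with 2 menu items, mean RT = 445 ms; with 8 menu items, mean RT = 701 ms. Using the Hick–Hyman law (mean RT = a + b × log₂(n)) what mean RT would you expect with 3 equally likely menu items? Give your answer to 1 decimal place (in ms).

Fit slope and intercept:
  b = (701 − 445) / (log₂ 8 − log₂ 2) = 256 / (3 − 1) = 128.000 ms/bit
  a = 445 − 128.000 × 1 = 317.000 ms
Then RT(3) = 317.000 + 128.000 × log₂ 3 = 317.000 + 128.000 × 1.5850 ≈ 519.875 ms.

519.9 ms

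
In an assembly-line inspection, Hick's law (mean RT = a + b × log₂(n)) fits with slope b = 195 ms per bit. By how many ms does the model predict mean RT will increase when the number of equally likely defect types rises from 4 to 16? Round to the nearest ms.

390 ms

Only the slope matters, since a is common to both: ΔRT = b·log₂(n₂/n₁).
log₂(16) − log₂(4) = log₂(16/4) = log₂(4) = 2.
ΔRT = 195 × 2.0000 = 390.000 ms.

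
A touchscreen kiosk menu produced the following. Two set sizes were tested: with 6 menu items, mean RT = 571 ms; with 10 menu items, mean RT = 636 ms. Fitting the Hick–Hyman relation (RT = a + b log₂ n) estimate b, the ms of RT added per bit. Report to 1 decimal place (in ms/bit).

The slope on a log₂ axis is (636 − 571) / (3.3219 − 2.5850) = 88.200 ms/bit.

88.2 ms/bit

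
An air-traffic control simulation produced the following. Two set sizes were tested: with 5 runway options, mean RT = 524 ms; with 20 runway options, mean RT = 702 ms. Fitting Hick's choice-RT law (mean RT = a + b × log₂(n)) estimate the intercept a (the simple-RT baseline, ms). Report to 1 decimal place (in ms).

Slope: b = (702 − 524) / (log₂ 20 − log₂ 5) = 178/2.0000 = 89.000 ms/bit.
a = RT₁ − b·log₂ n₁ = 524 − 89.000 × 2.3219 = 317.348 ms.

317.3 ms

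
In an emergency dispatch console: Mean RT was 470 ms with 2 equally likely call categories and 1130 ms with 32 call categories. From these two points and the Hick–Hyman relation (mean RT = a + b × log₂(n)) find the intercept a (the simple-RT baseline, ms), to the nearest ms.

b = (RT₂ − RT₁)/(log₂ n₂ − log₂ n₁) = (1130 − 470)/(5 − 1) = 165 ms/bit.
a = RT₁ − b·log₂ n₁ = 470 − 165 × 1 = 305.000 ms.

305 ms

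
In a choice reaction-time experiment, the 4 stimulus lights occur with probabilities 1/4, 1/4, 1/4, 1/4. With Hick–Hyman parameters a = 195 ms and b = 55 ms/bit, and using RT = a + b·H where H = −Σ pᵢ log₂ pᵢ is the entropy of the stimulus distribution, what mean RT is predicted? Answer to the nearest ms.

305 ms

Each term −pᵢ log₂ pᵢ: 0.25·2 + 0.25·2 + 0.25·2 + 0.25·2; summed, H = 2.000 bits.
Mean RT = a + bH = 195 + 55·2.000 = 305.00 ms.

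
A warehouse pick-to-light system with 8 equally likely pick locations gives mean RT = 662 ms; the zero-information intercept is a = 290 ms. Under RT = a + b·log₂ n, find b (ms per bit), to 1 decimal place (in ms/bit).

8 alternatives carry log₂ 8 = 3 bits; the choice cost is 662 − 290 = 372 ms, so b = 372/3 = 124.000 ms/bit.

124.0 ms/bit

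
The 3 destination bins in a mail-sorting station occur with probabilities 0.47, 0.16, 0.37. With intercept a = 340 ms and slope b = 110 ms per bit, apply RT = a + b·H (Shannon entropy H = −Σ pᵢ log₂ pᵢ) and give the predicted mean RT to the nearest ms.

H = 0.47·log₂(1/0.47) + 0.16·log₂(1/0.16) + 0.37·log₂(1/0.37) = 1.4657 bits.
RT = 340 + 110 × 1.4657 = 501.23 ms.

501 ms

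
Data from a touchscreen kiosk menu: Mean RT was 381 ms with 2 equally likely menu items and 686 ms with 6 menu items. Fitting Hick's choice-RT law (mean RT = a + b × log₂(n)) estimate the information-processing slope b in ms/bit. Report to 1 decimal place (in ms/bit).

192.4 ms/bit

The slope on a log₂ axis is (686 − 381) / (2.5850 − 1) = 192.434 ms/bit.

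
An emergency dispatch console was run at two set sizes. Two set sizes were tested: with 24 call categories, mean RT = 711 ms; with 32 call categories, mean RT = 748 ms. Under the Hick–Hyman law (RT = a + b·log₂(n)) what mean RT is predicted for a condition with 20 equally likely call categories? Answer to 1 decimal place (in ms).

RT is linear in log₂ n, so two points fix the line:
  b = (748 − 711) / (log₂ 32 − log₂ 24) = 37 / (5 − 4.5850) = 89.149 ms/bit
  a = 711 − 89.149 × 4.5850 = 302.257 ms
Then RT(20) = 302.257 + 89.149 × log₂ 20 = 302.257 + 89.149 × 4.3219 ≈ 687.551 ms.

687.6 ms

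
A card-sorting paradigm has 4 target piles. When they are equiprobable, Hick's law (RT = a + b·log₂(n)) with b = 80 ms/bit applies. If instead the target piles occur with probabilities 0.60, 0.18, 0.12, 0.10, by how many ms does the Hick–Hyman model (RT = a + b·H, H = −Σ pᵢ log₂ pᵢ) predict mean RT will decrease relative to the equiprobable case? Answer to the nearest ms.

33 ms

Equiprobable entropy H₀ = log₂ 4 = 2.0000 bits.
Skewed entropy H = −Σ pᵢ log₂ pᵢ = 1.5867 bits.
ΔRT = b·(H₀ − H) = 80 × 0.4133 = 33.06 ms.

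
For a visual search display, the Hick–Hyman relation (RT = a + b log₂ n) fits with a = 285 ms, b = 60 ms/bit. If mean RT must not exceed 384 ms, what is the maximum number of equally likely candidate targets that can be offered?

3

Information budget: (384 − 285)/60 = 1.6500 bits, so n ≤ 2^1.6500 = 3.138 → at most 3.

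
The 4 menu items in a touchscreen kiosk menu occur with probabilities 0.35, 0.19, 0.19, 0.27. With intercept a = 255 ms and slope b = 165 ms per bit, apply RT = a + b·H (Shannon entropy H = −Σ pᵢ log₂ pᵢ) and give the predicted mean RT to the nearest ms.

577 ms

H = 0.35·log₂(1/0.35) + 0.19·log₂(1/0.19) + 0.19·log₂(1/0.19) + 0.27·log₂(1/0.27) = 1.9506 bits.
RT = 255 + 165 × 1.9506 = 576.84 ms.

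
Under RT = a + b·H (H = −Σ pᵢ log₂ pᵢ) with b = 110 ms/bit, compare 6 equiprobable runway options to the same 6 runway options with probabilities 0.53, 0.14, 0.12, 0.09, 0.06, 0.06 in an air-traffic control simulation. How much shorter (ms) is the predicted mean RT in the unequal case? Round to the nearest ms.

59 ms

The RT saving is b·ΔH. Equiprobable H₀ = log₂(6) = 2.5850 bits; with the given probabilities H = 2.0493 bits.
b·(H₀ − H) = 110 × (2.5850 − 2.0493) = 58.92 ms.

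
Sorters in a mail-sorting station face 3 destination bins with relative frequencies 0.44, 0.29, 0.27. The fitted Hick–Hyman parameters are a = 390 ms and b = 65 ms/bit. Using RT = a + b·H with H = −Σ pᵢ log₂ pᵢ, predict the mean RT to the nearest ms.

Entropy contributions −pᵢ log₂ pᵢ: 0.5211, 0.5179, 0.5100; sum H = 1.5491 bits.
RT = a + bH = 390 + 65·1.5491 = 490.69 ms.

491 ms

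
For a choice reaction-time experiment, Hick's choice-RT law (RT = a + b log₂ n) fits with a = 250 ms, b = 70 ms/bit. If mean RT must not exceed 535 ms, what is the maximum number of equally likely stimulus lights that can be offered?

70·log₂ n ≤ 535 − 250 = 285, giving log₂ n ≤ 4.0714 and n ≤ 16.812. The largest whole number is 16.

16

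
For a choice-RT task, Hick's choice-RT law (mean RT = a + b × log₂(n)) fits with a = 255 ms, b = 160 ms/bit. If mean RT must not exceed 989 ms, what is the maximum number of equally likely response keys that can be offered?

24

Information budget: (989 − 255)/160 = 4.5875 bits, so n ≤ 2^4.5875 = 24.042 → at most 24.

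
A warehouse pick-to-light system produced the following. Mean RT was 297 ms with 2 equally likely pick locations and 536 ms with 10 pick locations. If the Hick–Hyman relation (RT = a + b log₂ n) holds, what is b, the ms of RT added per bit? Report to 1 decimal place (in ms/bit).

102.9 ms/bit

b = (RT₂ − RT₁)/(log₂ n₂ − log₂ n₁) = (536 − 297)/(3.3219 − 1) = 102.932 ms/bit.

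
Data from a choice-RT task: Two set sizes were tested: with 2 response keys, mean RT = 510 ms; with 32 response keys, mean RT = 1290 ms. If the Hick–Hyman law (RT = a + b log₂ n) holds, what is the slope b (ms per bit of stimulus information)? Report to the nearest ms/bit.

195 ms/bit

b = (RT₂ − RT₁)/(log₂ n₂ − log₂ n₁) = (1290 − 510)/(5 − 1) = 195 ms/bit.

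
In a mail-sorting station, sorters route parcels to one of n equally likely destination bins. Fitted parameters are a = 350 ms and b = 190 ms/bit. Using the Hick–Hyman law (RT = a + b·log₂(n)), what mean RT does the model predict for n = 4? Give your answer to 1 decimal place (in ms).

730.0 ms

log₂(4) = 2 bits, so RT = 350 + 190 × 2 ≈ 730.000 ms.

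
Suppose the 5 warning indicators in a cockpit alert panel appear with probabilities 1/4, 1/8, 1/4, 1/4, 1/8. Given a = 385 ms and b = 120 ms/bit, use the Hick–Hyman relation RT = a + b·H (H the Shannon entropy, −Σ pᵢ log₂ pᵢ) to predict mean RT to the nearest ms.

Each term −pᵢ log₂ pᵢ: 0.25·2 + 0.125·3 + 0.25·2 + 0.25·2 + 0.125·3; summed, H = 2.250 bits.
Mean RT = a + bH = 385 + 120·2.250 = 655.00 ms.

655 ms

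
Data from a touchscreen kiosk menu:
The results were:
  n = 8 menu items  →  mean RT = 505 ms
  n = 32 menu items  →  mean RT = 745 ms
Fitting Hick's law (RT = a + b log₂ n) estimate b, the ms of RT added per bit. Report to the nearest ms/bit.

120 ms/bit

b = (RT₂ − RT₁)/(log₂ n₂ − log₂ n₁) = (745 − 505)/(5 − 3) = 120 ms/bit.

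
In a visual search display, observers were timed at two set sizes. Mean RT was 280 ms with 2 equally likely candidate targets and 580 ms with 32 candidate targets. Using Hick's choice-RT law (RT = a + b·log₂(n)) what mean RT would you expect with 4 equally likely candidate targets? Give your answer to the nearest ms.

355 ms

Fit slope and intercept:
  b = (580 − 280) / (log₂ 32 − log₂ 2) = 300 / (5 − 1) = 75 ms/bit
  a = 280 − 75 × 1 = 205 ms
Then RT(4) = 205 + 75 × log₂ 4 = 205 + 75 × 2 ≈ 355.000 ms.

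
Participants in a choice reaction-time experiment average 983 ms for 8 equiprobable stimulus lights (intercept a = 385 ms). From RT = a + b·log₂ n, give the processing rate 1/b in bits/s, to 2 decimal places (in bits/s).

5.02 bits/s

b = (983 − 385)/log₂ 8 = 598/3 = 199.333 ms per bit = 0.19933 s/bit; the reciprocal is 5.017 bits/s.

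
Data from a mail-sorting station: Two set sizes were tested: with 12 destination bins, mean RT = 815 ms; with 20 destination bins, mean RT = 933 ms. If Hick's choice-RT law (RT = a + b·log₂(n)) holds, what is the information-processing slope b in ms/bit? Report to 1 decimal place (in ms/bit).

160.1 ms/bit

Slope: b = (933 − 815) / (log₂ 20 − log₂ 12) = 118/0.7370 = 160.116 ms/bit.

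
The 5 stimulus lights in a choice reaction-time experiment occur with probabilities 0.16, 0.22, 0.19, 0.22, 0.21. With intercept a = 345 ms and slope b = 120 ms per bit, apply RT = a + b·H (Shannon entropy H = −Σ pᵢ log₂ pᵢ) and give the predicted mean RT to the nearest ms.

H = 0.16·log₂(1/0.16) + 0.22·log₂(1/0.22) + 0.19·log₂(1/0.19) + 0.22·log₂(1/0.22) + 0.21·log₂(1/0.21) = 2.3122 bits.
RT = 345 + 120 × 2.3122 = 622.47 ms.

622 ms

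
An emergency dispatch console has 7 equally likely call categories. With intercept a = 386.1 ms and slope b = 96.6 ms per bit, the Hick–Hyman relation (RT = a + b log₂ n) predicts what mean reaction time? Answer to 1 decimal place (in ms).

657.3 ms

log₂(7) = 2.8074 bits, so RT = 386.1 + 96.6 × 2.8074 ≈ 657.290 ms.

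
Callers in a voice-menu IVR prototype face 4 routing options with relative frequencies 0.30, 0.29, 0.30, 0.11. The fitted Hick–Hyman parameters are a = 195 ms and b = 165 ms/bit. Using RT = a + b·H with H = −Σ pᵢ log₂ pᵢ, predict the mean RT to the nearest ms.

510 ms

H = 0.30·log₂(1/0.30) + 0.29·log₂(1/0.29) + 0.30·log₂(1/0.30) + 0.11·log₂(1/0.11) = 1.9104 bits.
RT = 195 + 165 × 1.9104 = 510.21 ms.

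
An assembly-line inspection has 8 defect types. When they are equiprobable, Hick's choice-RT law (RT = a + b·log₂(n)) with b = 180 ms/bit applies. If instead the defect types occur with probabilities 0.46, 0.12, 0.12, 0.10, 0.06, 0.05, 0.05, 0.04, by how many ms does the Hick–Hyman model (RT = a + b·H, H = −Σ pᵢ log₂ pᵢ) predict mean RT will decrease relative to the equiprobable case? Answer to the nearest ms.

Equiprobable entropy H₀ = log₂ 8 = 3.0000 bits.
Skewed entropy H = −Σ pᵢ log₂ pᵢ = 2.4431 bits.
ΔRT = b·(H₀ − H) = 180 × 0.5569 = 100.23 ms.

100 ms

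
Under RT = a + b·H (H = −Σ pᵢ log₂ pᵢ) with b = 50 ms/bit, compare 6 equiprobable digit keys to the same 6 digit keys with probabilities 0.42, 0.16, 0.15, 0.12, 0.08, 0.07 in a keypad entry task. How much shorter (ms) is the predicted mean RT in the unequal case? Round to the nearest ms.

The RT saving is b·ΔH. Equiprobable H₀ = log₂(6) = 2.5850 bits; with the given probabilities H = 2.2863 bits.
b·(H₀ − H) = 50 × (2.5850 − 2.2863) = 14.93 ms.

15 ms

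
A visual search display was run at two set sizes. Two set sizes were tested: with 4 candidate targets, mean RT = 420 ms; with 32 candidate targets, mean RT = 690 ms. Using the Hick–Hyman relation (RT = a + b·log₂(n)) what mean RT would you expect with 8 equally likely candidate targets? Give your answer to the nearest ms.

510 ms

With log₂ n on the abscissa the relation is linear; from the two conditions:
  b = (690 − 420) / (log₂ 32 − log₂ 4) = 270 / (5 − 2) = 90 ms/bit
  a = 420 − 90 × 2 = 240 ms
Then RT(8) = 240 + 90 × log₂ 8 = 240 + 90 × 3 ≈ 510.000 ms.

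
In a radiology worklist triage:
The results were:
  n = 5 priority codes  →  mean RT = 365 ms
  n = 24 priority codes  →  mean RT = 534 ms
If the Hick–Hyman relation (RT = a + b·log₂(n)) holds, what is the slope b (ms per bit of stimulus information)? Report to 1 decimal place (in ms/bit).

b = (RT₂ − RT₁)/(log₂ n₂ − log₂ n₁) = (534 − 365)/(4.5850 − 2.3219) = 74.678 ms/bit.

74.7 ms/bit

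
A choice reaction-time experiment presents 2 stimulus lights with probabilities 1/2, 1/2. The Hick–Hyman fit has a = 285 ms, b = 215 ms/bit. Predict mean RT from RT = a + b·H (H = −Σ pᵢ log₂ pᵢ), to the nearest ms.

500 ms

H = −Σ pᵢ log₂ pᵢ = 0.5·1 + 0.5·1 = 1.000 bits.
RT = 285 + 215 × 1.000 = 500.00 ms.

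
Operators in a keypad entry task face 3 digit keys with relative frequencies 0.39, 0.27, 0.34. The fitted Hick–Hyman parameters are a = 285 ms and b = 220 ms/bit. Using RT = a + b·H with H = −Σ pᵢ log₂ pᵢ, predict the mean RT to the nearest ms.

H = 0.39·log₂(1/0.39) + 0.27·log₂(1/0.27) + 0.34·log₂(1/0.34) = 1.5690 bits.
RT = 285 + 220 × 1.5690 = 630.18 ms.

630 ms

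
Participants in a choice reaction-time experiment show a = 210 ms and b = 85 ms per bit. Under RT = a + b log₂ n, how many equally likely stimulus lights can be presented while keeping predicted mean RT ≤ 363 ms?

85·log₂ n ≤ 363 − 210 = 153, giving log₂ n ≤ 1.8000 and n ≤ 3.482. The largest whole number is 3.

3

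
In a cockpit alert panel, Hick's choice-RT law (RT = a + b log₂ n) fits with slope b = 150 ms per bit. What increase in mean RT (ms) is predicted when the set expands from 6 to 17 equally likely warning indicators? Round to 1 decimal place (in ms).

Only the slope matters, since a is common to both: ΔRT = b·log₂(n₂/n₁).
log₂(17) − log₂(6) = 4.0875 − 2.5850 = 1.5025.
ΔRT = 150 × 1.5025 = 225.375 ms.

225.4 ms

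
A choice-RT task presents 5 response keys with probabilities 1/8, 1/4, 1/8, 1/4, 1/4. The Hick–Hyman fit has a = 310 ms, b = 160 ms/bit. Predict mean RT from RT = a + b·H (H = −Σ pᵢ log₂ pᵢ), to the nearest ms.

670 ms

Each term −pᵢ log₂ pᵢ: 0.125·3 + 0.25·2 + 0.125·3 + 0.25·2 + 0.25·2; summed, H = 2.250 bits.
Mean RT = a + bH = 310 + 160·2.250 = 670.00 ms.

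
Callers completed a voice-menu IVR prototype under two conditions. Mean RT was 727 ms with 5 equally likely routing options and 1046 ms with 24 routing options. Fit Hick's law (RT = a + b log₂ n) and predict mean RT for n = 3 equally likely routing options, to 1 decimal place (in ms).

623.1 ms

Fit slope and intercept:
  b = (1046 − 727) / (log₂ 24 − log₂ 5) = 319 / (4.5850 − 2.3219) = 140.961 ms/bit
  a = 727 − 140.961 × 2.3219 = 399.698 ms
Then RT(3) = 399.698 + 140.961 × log₂ 3 = 399.698 + 140.961 × 1.5850 ≈ 623.116 ms.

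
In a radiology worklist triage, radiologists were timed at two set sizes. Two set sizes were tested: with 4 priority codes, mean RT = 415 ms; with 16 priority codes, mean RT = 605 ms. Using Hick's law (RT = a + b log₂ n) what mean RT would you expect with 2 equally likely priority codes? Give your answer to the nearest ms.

320 ms

RT is linear in log₂ n, so two points fix the line:
  b = (605 − 415) / (log₂ 16 − log₂ 4) = 190 / (4 − 2) = 95 ms/bit
  a = 415 − 95 × 2 = 225 ms
Then RT(2) = 225 + 95 × log₂ 2 = 225 + 95 × 1 ≈ 320.000 ms.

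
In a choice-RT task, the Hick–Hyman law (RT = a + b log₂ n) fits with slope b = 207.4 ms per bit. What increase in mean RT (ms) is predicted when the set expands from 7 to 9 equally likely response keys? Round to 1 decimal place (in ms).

ΔRT = (a + b log₂ n₂) − (a + b log₂ n₁) = b·(log₂ n₂ − log₂ n₁).
log₂(9) − log₂(7) = 3.1699 − 2.8074 = 0.3626.
ΔRT = 207.4 × 0.3626 = 75.197 ms.

75.2 ms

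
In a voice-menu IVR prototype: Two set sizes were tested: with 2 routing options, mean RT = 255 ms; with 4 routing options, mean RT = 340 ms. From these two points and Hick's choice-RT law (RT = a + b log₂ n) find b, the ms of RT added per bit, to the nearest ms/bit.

b = (RT₂ − RT₁)/(log₂ n₂ − log₂ n₁) = (340 − 255)/(2 − 1) = 85 ms/bit.

85 ms/bit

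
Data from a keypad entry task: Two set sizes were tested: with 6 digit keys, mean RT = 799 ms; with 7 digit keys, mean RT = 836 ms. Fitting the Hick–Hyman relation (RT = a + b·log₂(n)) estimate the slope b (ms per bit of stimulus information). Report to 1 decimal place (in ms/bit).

166.4 ms/bit

b = (RT₂ − RT₁)/(log₂ n₂ − log₂ n₁) = (836 − 799)/(2.8074 − 2.5850) = 166.373 ms/bit.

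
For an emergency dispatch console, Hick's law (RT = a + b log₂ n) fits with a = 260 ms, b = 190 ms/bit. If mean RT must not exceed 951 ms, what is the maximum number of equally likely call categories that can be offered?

12

190·log₂ n ≤ 951 − 260 = 691, giving log₂ n ≤ 3.6368 and n ≤ 12.439. The largest whole number is 12.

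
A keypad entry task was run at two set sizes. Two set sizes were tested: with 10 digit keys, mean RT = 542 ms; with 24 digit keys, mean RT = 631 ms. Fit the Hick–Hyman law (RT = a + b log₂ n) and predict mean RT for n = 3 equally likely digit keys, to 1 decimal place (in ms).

419.6 ms

RT is linear in log₂ n, so two points fix the line:
  b = (631 − 542) / (log₂ 24 − log₂ 10) = 89 / (4.5850 − 3.3219) = 70.465 ms/bit
  a = 542 − 70.465 × 3.3219 = 307.920 ms
Then RT(3) = 307.920 + 70.465 × log₂ 3 = 307.920 + 70.465 × 1.5850 ≈ 419.604 ms.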